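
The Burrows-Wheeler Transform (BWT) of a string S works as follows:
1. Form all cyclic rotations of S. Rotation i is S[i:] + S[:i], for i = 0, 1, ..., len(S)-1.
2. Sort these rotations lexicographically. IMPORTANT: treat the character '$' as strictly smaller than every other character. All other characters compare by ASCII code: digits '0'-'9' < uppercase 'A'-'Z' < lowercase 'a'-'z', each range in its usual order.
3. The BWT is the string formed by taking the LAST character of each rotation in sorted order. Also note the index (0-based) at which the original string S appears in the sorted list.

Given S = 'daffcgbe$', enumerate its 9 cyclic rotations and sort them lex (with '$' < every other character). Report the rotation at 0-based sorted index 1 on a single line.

All 9 rotations (rotation i = S[i:]+S[:i]):
  rot[0] = daffcgbe$
  rot[1] = affcgbe$d
  rot[2] = ffcgbe$da
  rot[3] = fcgbe$daf
  rot[4] = cgbe$daff
  rot[5] = gbe$daffc
  rot[6] = be$daffcg
  rot[7] = e$daffcgb
  rot[8] = $daffcgbe
Sorted (with $ < everything):
  sorted[0] = $daffcgbe
  sorted[1] = affcgbe$d
  sorted[2] = be$daffcg
  sorted[3] = cgbe$daff
  sorted[4] = daffcgbe$
  sorted[5] = e$daffcgb
  sorted[6] = fcgbe$daf
  sorted[7] = ffcgbe$da
  sorted[8] = gbe$daffc
sorted[1] = affcgbe$d

Answer: affcgbe$d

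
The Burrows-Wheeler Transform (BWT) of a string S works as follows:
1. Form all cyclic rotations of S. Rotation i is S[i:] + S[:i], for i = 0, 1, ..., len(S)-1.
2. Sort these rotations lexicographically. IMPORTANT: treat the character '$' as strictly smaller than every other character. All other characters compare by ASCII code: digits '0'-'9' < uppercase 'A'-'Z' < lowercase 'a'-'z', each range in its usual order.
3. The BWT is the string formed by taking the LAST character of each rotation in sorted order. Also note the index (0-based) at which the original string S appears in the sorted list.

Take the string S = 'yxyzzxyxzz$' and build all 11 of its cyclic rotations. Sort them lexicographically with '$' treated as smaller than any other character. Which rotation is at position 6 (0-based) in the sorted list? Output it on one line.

Answer: yzzxyxzz$yx

Derivation:
All 11 rotations (rotation i = S[i:]+S[:i]):
  rot[0] = yxyzzxyxzz$
  rot[1] = xyzzxyxzz$y
  rot[2] = yzzxyxzz$yx
  rot[3] = zzxyxzz$yxy
  rot[4] = zxyxzz$yxyz
  rot[5] = xyxzz$yxyzz
  rot[6] = yxzz$yxyzzx
  rot[7] = xzz$yxyzzxy
  rot[8] = zz$yxyzzxyx
  rot[9] = z$yxyzzxyxz
  rot[10] = $yxyzzxyxzz
Sorted (with $ < everything):
  sorted[0] = $yxyzzxyxzz
  sorted[1] = xyxzz$yxyzz
  sorted[2] = xyzzxyxzz$y
  sorted[3] = xzz$yxyzzxy
  sorted[4] = yxyzzxyxzz$
  sorted[5] = yxzz$yxyzzx
  sorted[6] = yzzxyxzz$yx
  sorted[7] = z$yxyzzxyxz
  sorted[8] = zxyxzz$yxyz
  sorted[9] = zz$yxyzzxyx
  sorted[10] = zzxyxzz$yxy
sorted[6] = yzzxyxzz$yx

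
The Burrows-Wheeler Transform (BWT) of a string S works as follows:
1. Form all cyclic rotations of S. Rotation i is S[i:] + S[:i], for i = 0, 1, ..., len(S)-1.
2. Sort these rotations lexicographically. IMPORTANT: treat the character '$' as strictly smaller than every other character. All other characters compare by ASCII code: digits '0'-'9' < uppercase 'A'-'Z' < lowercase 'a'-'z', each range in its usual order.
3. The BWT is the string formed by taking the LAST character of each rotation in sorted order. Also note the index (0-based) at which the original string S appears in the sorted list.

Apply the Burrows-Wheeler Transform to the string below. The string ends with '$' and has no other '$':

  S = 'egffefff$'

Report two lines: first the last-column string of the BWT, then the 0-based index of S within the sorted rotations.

Answer: ff$fffgee
2

Derivation:
All 9 rotations (rotation i = S[i:]+S[:i]):
  rot[0] = egffefff$
  rot[1] = gffefff$e
  rot[2] = ffefff$eg
  rot[3] = fefff$egf
  rot[4] = efff$egff
  rot[5] = fff$egffe
  rot[6] = ff$egffef
  rot[7] = f$egffeff
  rot[8] = $egffefff
Sorted (with $ < everything):
  sorted[0] = $egffefff  (last char: 'f')
  sorted[1] = efff$egff  (last char: 'f')
  sorted[2] = egffefff$  (last char: '$')
  sorted[3] = f$egffeff  (last char: 'f')
  sorted[4] = fefff$egf  (last char: 'f')
  sorted[5] = ff$egffef  (last char: 'f')
  sorted[6] = ffefff$eg  (last char: 'g')
  sorted[7] = fff$egffe  (last char: 'e')
  sorted[8] = gffefff$e  (last char: 'e')
Last column: ff$fffgee
Original string S is at sorted index 2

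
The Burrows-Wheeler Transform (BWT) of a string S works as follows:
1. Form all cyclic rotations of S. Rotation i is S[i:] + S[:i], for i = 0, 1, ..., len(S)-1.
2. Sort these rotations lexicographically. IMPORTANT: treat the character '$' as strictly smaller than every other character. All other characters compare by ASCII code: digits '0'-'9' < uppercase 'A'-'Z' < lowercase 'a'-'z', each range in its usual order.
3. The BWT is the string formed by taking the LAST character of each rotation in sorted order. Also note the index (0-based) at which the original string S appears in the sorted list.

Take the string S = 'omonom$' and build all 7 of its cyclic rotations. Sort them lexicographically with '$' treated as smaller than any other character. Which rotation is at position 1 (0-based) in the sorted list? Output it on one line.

Answer: m$omono

Derivation:
All 7 rotations (rotation i = S[i:]+S[:i]):
  rot[0] = omonom$
  rot[1] = monom$o
  rot[2] = onom$om
  rot[3] = nom$omo
  rot[4] = om$omon
  rot[5] = m$omono
  rot[6] = $omonom
Sorted (with $ < everything):
  sorted[0] = $omonom
  sorted[1] = m$omono
  sorted[2] = monom$o
  sorted[3] = nom$omo
  sorted[4] = om$omon
  sorted[5] = omonom$
  sorted[6] = onom$om
sorted[1] = m$omono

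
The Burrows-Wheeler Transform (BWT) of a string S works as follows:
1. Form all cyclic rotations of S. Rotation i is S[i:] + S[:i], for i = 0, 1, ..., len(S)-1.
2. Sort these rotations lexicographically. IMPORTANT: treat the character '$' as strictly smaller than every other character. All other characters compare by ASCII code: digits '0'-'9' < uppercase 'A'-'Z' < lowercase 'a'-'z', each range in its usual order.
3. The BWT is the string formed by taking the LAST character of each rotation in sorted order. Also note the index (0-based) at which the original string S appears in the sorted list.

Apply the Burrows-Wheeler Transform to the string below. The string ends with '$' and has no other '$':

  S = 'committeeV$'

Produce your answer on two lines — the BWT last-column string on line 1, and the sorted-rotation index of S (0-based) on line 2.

Answer: Ve$etmmocti
2

Derivation:
All 11 rotations (rotation i = S[i:]+S[:i]):
  rot[0] = committeeV$
  rot[1] = ommitteeV$c
  rot[2] = mmitteeV$co
  rot[3] = mitteeV$com
  rot[4] = itteeV$comm
  rot[5] = tteeV$commi
  rot[6] = teeV$commit
  rot[7] = eeV$committ
  rot[8] = eV$committe
  rot[9] = V$committee
  rot[10] = $committeeV
Sorted (with $ < everything):
  sorted[0] = $committeeV  (last char: 'V')
  sorted[1] = V$committee  (last char: 'e')
  sorted[2] = committeeV$  (last char: '$')
  sorted[3] = eV$committe  (last char: 'e')
  sorted[4] = eeV$committ  (last char: 't')
  sorted[5] = itteeV$comm  (last char: 'm')
  sorted[6] = mitteeV$com  (last char: 'm')
  sorted[7] = mmitteeV$co  (last char: 'o')
  sorted[8] = ommitteeV$c  (last char: 'c')
  sorted[9] = teeV$commit  (last char: 't')
  sorted[10] = tteeV$commi  (last char: 'i')
Last column: Ve$etmmocti
Original string S is at sorted index 2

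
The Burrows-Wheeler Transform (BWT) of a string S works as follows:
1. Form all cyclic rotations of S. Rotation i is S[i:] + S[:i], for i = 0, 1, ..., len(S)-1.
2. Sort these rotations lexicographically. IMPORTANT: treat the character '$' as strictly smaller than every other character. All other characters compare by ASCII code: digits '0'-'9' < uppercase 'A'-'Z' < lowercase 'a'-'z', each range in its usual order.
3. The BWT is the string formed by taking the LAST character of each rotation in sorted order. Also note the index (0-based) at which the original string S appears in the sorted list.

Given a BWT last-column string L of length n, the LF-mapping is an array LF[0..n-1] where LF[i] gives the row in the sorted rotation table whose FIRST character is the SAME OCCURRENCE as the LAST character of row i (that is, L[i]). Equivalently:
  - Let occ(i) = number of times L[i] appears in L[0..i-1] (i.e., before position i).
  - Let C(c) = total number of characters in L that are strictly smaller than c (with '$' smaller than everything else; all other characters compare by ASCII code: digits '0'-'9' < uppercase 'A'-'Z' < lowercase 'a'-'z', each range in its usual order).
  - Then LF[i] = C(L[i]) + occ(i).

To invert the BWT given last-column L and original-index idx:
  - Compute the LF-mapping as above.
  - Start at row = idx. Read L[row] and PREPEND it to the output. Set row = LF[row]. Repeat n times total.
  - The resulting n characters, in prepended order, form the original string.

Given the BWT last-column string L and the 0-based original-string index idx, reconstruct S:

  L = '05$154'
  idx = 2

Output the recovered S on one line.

Answer: 14550$

Derivation:
LF mapping: 1 4 0 2 5 3
Walk LF starting at row 2, prepending L[row]:
  step 1: row=2, L[2]='$', prepend. Next row=LF[2]=0
  step 2: row=0, L[0]='0', prepend. Next row=LF[0]=1
  step 3: row=1, L[1]='5', prepend. Next row=LF[1]=4
  step 4: row=4, L[4]='5', prepend. Next row=LF[4]=5
  step 5: row=5, L[5]='4', prepend. Next row=LF[5]=3
  step 6: row=3, L[3]='1', prepend. Next row=LF[3]=2
Reversed output: 14550$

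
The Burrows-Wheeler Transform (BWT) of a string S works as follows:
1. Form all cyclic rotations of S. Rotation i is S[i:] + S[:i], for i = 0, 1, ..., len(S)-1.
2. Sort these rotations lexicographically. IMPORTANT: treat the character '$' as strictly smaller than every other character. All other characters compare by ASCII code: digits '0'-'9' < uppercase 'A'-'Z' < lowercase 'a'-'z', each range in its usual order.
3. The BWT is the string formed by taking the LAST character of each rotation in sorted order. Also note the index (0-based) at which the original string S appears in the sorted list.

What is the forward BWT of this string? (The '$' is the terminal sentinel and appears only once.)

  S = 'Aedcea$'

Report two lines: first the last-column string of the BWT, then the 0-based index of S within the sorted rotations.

All 7 rotations (rotation i = S[i:]+S[:i]):
  rot[0] = Aedcea$
  rot[1] = edcea$A
  rot[2] = dcea$Ae
  rot[3] = cea$Aed
  rot[4] = ea$Aedc
  rot[5] = a$Aedce
  rot[6] = $Aedcea
Sorted (with $ < everything):
  sorted[0] = $Aedcea  (last char: 'a')
  sorted[1] = Aedcea$  (last char: '$')
  sorted[2] = a$Aedce  (last char: 'e')
  sorted[3] = cea$Aed  (last char: 'd')
  sorted[4] = dcea$Ae  (last char: 'e')
  sorted[5] = ea$Aedc  (last char: 'c')
  sorted[6] = edcea$A  (last char: 'A')
Last column: a$edecA
Original string S is at sorted index 1

Answer: a$edecA
1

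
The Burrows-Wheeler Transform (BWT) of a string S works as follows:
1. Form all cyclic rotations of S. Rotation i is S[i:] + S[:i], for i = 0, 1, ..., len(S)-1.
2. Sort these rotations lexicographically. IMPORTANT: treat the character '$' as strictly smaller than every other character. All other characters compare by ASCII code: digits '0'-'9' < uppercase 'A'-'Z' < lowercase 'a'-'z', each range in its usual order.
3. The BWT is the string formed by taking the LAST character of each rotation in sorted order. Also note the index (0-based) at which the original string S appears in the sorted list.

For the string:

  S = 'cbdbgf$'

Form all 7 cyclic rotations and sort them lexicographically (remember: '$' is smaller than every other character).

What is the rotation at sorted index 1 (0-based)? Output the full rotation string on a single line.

Answer: bdbgf$c

Derivation:
All 7 rotations (rotation i = S[i:]+S[:i]):
  rot[0] = cbdbgf$
  rot[1] = bdbgf$c
  rot[2] = dbgf$cb
  rot[3] = bgf$cbd
  rot[4] = gf$cbdb
  rot[5] = f$cbdbg
  rot[6] = $cbdbgf
Sorted (with $ < everything):
  sorted[0] = $cbdbgf
  sorted[1] = bdbgf$c
  sorted[2] = bgf$cbd
  sorted[3] = cbdbgf$
  sorted[4] = dbgf$cb
  sorted[5] = f$cbdbg
  sorted[6] = gf$cbdb
sorted[1] = bdbgf$c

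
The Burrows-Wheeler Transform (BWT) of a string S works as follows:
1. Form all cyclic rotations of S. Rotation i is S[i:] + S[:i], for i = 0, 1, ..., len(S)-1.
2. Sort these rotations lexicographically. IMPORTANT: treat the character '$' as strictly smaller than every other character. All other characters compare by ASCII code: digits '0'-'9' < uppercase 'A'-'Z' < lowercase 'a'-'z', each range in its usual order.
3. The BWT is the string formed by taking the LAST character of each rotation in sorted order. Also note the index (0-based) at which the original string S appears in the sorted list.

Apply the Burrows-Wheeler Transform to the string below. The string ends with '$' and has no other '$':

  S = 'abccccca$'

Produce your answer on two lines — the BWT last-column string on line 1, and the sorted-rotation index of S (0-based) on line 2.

All 9 rotations (rotation i = S[i:]+S[:i]):
  rot[0] = abccccca$
  rot[1] = bccccca$a
  rot[2] = ccccca$ab
  rot[3] = cccca$abc
  rot[4] = ccca$abcc
  rot[5] = cca$abccc
  rot[6] = ca$abcccc
  rot[7] = a$abccccc
  rot[8] = $abccccca
Sorted (with $ < everything):
  sorted[0] = $abccccca  (last char: 'a')
  sorted[1] = a$abccccc  (last char: 'c')
  sorted[2] = abccccca$  (last char: '$')
  sorted[3] = bccccca$a  (last char: 'a')
  sorted[4] = ca$abcccc  (last char: 'c')
  sorted[5] = cca$abccc  (last char: 'c')
  sorted[6] = ccca$abcc  (last char: 'c')
  sorted[7] = cccca$abc  (last char: 'c')
  sorted[8] = ccccca$ab  (last char: 'b')
Last column: ac$accccb
Original string S is at sorted index 2

Answer: ac$accccb
2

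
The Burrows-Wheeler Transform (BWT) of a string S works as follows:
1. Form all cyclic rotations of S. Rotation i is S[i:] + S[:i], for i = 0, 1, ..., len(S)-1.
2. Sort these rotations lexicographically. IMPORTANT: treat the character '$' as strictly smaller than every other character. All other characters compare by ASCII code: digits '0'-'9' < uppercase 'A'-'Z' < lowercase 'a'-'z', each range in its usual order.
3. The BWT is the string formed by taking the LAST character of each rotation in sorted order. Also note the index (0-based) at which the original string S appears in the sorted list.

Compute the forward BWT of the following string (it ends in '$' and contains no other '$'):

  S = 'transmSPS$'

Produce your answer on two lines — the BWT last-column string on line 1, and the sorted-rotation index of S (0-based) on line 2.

All 10 rotations (rotation i = S[i:]+S[:i]):
  rot[0] = transmSPS$
  rot[1] = ransmSPS$t
  rot[2] = ansmSPS$tr
  rot[3] = nsmSPS$tra
  rot[4] = smSPS$tran
  rot[5] = mSPS$trans
  rot[6] = SPS$transm
  rot[7] = PS$transmS
  rot[8] = S$transmSP
  rot[9] = $transmSPS
Sorted (with $ < everything):
  sorted[0] = $transmSPS  (last char: 'S')
  sorted[1] = PS$transmS  (last char: 'S')
  sorted[2] = S$transmSP  (last char: 'P')
  sorted[3] = SPS$transm  (last char: 'm')
  sorted[4] = ansmSPS$tr  (last char: 'r')
  sorted[5] = mSPS$trans  (last char: 's')
  sorted[6] = nsmSPS$tra  (last char: 'a')
  sorted[7] = ransmSPS$t  (last char: 't')
  sorted[8] = smSPS$tran  (last char: 'n')
  sorted[9] = transmSPS$  (last char: '$')
Last column: SSPmrsatn$
Original string S is at sorted index 9

Answer: SSPmrsatn$
9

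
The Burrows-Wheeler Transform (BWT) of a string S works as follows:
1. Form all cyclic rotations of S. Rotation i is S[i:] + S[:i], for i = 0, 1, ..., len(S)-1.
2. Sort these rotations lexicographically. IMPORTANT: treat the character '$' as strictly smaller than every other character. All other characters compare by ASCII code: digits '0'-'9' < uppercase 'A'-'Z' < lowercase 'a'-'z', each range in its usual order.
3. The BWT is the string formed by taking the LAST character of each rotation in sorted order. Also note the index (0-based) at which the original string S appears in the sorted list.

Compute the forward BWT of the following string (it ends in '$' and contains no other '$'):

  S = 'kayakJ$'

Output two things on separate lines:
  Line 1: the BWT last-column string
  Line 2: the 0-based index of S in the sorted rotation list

Answer: Jkyka$a
5

Derivation:
All 7 rotations (rotation i = S[i:]+S[:i]):
  rot[0] = kayakJ$
  rot[1] = ayakJ$k
  rot[2] = yakJ$ka
  rot[3] = akJ$kay
  rot[4] = kJ$kaya
  rot[5] = J$kayak
  rot[6] = $kayakJ
Sorted (with $ < everything):
  sorted[0] = $kayakJ  (last char: 'J')
  sorted[1] = J$kayak  (last char: 'k')
  sorted[2] = akJ$kay  (last char: 'y')
  sorted[3] = ayakJ$k  (last char: 'k')
  sorted[4] = kJ$kaya  (last char: 'a')
  sorted[5] = kayakJ$  (last char: '$')
  sorted[6] = yakJ$ka  (last char: 'a')
Last column: Jkyka$a
Original string S is at sorted index 5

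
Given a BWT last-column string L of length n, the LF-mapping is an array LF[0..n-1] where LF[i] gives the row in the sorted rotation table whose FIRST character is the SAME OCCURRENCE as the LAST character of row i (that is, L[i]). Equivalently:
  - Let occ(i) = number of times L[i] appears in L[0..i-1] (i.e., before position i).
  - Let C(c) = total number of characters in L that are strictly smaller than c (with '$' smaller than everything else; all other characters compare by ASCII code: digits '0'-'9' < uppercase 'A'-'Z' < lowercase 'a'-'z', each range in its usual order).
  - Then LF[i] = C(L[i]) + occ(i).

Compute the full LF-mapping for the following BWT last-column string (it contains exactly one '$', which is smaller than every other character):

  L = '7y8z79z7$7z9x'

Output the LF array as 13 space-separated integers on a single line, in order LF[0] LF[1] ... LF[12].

Char counts: '$':1, '7':4, '8':1, '9':2, 'x':1, 'y':1, 'z':3
C (first-col start): C('$')=0, C('7')=1, C('8')=5, C('9')=6, C('x')=8, C('y')=9, C('z')=10
L[0]='7': occ=0, LF[0]=C('7')+0=1+0=1
L[1]='y': occ=0, LF[1]=C('y')+0=9+0=9
L[2]='8': occ=0, LF[2]=C('8')+0=5+0=5
L[3]='z': occ=0, LF[3]=C('z')+0=10+0=10
L[4]='7': occ=1, LF[4]=C('7')+1=1+1=2
L[5]='9': occ=0, LF[5]=C('9')+0=6+0=6
L[6]='z': occ=1, LF[6]=C('z')+1=10+1=11
L[7]='7': occ=2, LF[7]=C('7')+2=1+2=3
L[8]='$': occ=0, LF[8]=C('$')+0=0+0=0
L[9]='7': occ=3, LF[9]=C('7')+3=1+3=4
L[10]='z': occ=2, LF[10]=C('z')+2=10+2=12
L[11]='9': occ=1, LF[11]=C('9')+1=6+1=7
L[12]='x': occ=0, LF[12]=C('x')+0=8+0=8

Answer: 1 9 5 10 2 6 11 3 0 4 12 7 8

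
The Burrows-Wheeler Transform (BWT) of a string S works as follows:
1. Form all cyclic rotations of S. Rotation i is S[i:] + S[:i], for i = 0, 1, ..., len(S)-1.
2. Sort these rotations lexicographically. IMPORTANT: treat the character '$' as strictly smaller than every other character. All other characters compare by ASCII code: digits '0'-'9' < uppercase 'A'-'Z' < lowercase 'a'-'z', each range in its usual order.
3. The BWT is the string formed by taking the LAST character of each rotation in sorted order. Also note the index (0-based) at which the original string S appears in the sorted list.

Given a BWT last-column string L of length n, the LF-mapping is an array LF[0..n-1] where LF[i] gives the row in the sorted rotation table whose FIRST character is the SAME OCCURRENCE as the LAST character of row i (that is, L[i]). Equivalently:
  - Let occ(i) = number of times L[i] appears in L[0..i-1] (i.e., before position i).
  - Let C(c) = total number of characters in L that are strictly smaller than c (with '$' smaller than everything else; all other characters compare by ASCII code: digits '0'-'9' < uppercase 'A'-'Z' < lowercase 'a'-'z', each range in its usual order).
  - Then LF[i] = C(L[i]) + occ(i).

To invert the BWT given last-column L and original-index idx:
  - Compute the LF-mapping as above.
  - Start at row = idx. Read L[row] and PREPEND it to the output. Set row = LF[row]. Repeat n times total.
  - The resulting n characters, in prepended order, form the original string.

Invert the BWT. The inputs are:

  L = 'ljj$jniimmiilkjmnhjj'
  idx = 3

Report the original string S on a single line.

LF mapping: 13 6 7 0 8 18 2 3 15 16 4 5 14 12 9 17 19 1 10 11
Walk LF starting at row 3, prepending L[row]:
  step 1: row=3, L[3]='$', prepend. Next row=LF[3]=0
  step 2: row=0, L[0]='l', prepend. Next row=LF[0]=13
  step 3: row=13, L[13]='k', prepend. Next row=LF[13]=12
  step 4: row=12, L[12]='l', prepend. Next row=LF[12]=14
  step 5: row=14, L[14]='j', prepend. Next row=LF[14]=9
  step 6: row=9, L[9]='m', prepend. Next row=LF[9]=16
  step 7: row=16, L[16]='n', prepend. Next row=LF[16]=19
  step 8: row=19, L[19]='j', prepend. Next row=LF[19]=11
  step 9: row=11, L[11]='i', prepend. Next row=LF[11]=5
  step 10: row=5, L[5]='n', prepend. Next row=LF[5]=18
  step 11: row=18, L[18]='j', prepend. Next row=LF[18]=10
  step 12: row=10, L[10]='i', prepend. Next row=LF[10]=4
  step 13: row=4, L[4]='j', prepend. Next row=LF[4]=8
  step 14: row=8, L[8]='m', prepend. Next row=LF[8]=15
  step 15: row=15, L[15]='m', prepend. Next row=LF[15]=17
  step 16: row=17, L[17]='h', prepend. Next row=LF[17]=1
  step 17: row=1, L[1]='j', prepend. Next row=LF[1]=6
  step 18: row=6, L[6]='i', prepend. Next row=LF[6]=2
  step 19: row=2, L[2]='j', prepend. Next row=LF[2]=7
  step 20: row=7, L[7]='i', prepend. Next row=LF[7]=3
Reversed output: ijijhmmjijnijnmjlkl$

Answer: ijijhmmjijnijnmjlkl$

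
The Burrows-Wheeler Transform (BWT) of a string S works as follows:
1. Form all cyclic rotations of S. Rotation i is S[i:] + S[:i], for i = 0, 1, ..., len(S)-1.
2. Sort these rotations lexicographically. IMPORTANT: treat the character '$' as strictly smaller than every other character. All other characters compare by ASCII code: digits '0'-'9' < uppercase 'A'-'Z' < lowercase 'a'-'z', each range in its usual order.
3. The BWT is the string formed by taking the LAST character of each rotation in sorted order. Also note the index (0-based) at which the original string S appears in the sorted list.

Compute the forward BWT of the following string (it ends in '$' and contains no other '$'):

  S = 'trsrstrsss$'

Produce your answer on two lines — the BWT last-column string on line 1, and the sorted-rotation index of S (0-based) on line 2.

All 11 rotations (rotation i = S[i:]+S[:i]):
  rot[0] = trsrstrsss$
  rot[1] = rsrstrsss$t
  rot[2] = srstrsss$tr
  rot[3] = rstrsss$trs
  rot[4] = strsss$trsr
  rot[5] = trsss$trsrs
  rot[6] = rsss$trsrst
  rot[7] = sss$trsrstr
  rot[8] = ss$trsrstrs
  rot[9] = s$trsrstrss
  rot[10] = $trsrstrsss
Sorted (with $ < everything):
  sorted[0] = $trsrstrsss  (last char: 's')
  sorted[1] = rsrstrsss$t  (last char: 't')
  sorted[2] = rsss$trsrst  (last char: 't')
  sorted[3] = rstrsss$trs  (last char: 's')
  sorted[4] = s$trsrstrss  (last char: 's')
  sorted[5] = srstrsss$tr  (last char: 'r')
  sorted[6] = ss$trsrstrs  (last char: 's')
  sorted[7] = sss$trsrstr  (last char: 'r')
  sorted[8] = strsss$trsr  (last char: 'r')
  sorted[9] = trsrstrsss$  (last char: '$')
  sorted[10] = trsss$trsrs  (last char: 's')
Last column: sttssrsrr$s
Original string S is at sorted index 9

Answer: sttssrsrr$s
9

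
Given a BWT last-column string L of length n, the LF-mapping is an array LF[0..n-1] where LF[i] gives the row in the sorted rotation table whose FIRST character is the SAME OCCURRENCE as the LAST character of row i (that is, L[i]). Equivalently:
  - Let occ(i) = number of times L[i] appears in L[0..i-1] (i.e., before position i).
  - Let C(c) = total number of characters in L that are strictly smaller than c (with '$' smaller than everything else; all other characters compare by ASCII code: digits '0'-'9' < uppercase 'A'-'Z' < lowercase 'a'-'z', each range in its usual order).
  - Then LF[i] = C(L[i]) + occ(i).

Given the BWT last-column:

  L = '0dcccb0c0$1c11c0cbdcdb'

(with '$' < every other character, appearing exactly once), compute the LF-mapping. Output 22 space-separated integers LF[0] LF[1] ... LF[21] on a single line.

Answer: 1 19 11 12 13 8 2 14 3 0 5 15 6 7 16 4 17 9 20 18 21 10

Derivation:
Char counts: '$':1, '0':4, '1':3, 'b':3, 'c':8, 'd':3
C (first-col start): C('$')=0, C('0')=1, C('1')=5, C('b')=8, C('c')=11, C('d')=19
L[0]='0': occ=0, LF[0]=C('0')+0=1+0=1
L[1]='d': occ=0, LF[1]=C('d')+0=19+0=19
L[2]='c': occ=0, LF[2]=C('c')+0=11+0=11
L[3]='c': occ=1, LF[3]=C('c')+1=11+1=12
L[4]='c': occ=2, LF[4]=C('c')+2=11+2=13
L[5]='b': occ=0, LF[5]=C('b')+0=8+0=8
L[6]='0': occ=1, LF[6]=C('0')+1=1+1=2
L[7]='c': occ=3, LF[7]=C('c')+3=11+3=14
L[8]='0': occ=2, LF[8]=C('0')+2=1+2=3
L[9]='$': occ=0, LF[9]=C('$')+0=0+0=0
L[10]='1': occ=0, LF[10]=C('1')+0=5+0=5
L[11]='c': occ=4, LF[11]=C('c')+4=11+4=15
L[12]='1': occ=1, LF[12]=C('1')+1=5+1=6
L[13]='1': occ=2, LF[13]=C('1')+2=5+2=7
L[14]='c': occ=5, LF[14]=C('c')+5=11+5=16
L[15]='0': occ=3, LF[15]=C('0')+3=1+3=4
L[16]='c': occ=6, LF[16]=C('c')+6=11+6=17
L[17]='b': occ=1, LF[17]=C('b')+1=8+1=9
L[18]='d': occ=1, LF[18]=C('d')+1=19+1=20
L[19]='c': occ=7, LF[19]=C('c')+7=11+7=18
L[20]='d': occ=2, LF[20]=C('d')+2=19+2=21
L[21]='b': occ=2, LF[21]=C('b')+2=8+2=10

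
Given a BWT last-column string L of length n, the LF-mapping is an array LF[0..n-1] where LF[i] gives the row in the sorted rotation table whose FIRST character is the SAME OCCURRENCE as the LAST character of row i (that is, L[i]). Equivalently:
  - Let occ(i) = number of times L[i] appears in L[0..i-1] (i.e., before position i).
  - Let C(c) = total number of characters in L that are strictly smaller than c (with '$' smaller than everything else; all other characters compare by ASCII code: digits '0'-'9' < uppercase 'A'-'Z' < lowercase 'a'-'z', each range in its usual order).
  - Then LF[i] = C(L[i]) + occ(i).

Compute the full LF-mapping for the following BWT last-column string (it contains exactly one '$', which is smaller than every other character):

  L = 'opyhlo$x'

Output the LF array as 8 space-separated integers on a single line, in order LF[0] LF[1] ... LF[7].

Char counts: '$':1, 'h':1, 'l':1, 'o':2, 'p':1, 'x':1, 'y':1
C (first-col start): C('$')=0, C('h')=1, C('l')=2, C('o')=3, C('p')=5, C('x')=6, C('y')=7
L[0]='o': occ=0, LF[0]=C('o')+0=3+0=3
L[1]='p': occ=0, LF[1]=C('p')+0=5+0=5
L[2]='y': occ=0, LF[2]=C('y')+0=7+0=7
L[3]='h': occ=0, LF[3]=C('h')+0=1+0=1
L[4]='l': occ=0, LF[4]=C('l')+0=2+0=2
L[5]='o': occ=1, LF[5]=C('o')+1=3+1=4
L[6]='$': occ=0, LF[6]=C('$')+0=0+0=0
L[7]='x': occ=0, LF[7]=C('x')+0=6+0=6

Answer: 3 5 7 1 2 4 0 6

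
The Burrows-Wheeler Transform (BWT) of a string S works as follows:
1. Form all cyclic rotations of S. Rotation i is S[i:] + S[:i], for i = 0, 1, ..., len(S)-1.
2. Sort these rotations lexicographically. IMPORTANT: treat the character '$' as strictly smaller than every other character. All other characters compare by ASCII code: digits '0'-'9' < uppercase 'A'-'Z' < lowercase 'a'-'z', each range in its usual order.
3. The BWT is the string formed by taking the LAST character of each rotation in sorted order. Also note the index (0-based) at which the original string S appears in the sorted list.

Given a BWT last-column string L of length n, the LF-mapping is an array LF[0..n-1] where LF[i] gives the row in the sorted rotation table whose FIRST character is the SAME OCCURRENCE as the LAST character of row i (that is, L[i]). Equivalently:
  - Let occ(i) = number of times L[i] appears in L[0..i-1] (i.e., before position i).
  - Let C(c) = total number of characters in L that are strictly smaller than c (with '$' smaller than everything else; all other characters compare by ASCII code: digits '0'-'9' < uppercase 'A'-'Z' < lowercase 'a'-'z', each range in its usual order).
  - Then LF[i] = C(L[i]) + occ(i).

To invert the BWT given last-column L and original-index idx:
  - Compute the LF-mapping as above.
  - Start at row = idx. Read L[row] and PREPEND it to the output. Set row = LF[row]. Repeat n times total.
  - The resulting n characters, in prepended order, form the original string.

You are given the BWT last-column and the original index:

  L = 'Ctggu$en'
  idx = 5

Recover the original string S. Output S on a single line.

Answer: nuggetC$

Derivation:
LF mapping: 1 6 3 4 7 0 2 5
Walk LF starting at row 5, prepending L[row]:
  step 1: row=5, L[5]='$', prepend. Next row=LF[5]=0
  step 2: row=0, L[0]='C', prepend. Next row=LF[0]=1
  step 3: row=1, L[1]='t', prepend. Next row=LF[1]=6
  step 4: row=6, L[6]='e', prepend. Next row=LF[6]=2
  step 5: row=2, L[2]='g', prepend. Next row=LF[2]=3
  step 6: row=3, L[3]='g', prepend. Next row=LF[3]=4
  step 7: row=4, L[4]='u', prepend. Next row=LF[4]=7
  step 8: row=7, L[7]='n', prepend. Next row=LF[7]=5
Reversed output: nuggetC$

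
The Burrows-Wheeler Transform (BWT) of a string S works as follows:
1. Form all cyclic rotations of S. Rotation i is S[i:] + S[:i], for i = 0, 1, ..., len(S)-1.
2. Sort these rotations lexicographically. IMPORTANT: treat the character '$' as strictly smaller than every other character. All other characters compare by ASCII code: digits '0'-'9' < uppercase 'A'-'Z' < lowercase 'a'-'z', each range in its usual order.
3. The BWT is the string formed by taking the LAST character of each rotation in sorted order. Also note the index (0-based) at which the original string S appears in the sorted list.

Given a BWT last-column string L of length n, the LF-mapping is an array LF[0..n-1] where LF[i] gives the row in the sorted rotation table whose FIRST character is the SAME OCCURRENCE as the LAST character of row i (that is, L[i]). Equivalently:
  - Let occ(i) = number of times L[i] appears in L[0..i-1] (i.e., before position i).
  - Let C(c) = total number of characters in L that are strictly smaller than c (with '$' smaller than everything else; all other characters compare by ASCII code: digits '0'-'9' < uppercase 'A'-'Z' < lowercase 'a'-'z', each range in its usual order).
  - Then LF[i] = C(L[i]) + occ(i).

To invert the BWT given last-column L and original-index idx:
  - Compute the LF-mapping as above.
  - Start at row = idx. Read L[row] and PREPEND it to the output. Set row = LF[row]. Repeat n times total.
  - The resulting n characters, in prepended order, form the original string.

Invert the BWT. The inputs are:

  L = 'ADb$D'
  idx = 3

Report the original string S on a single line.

LF mapping: 1 2 4 0 3
Walk LF starting at row 3, prepending L[row]:
  step 1: row=3, L[3]='$', prepend. Next row=LF[3]=0
  step 2: row=0, L[0]='A', prepend. Next row=LF[0]=1
  step 3: row=1, L[1]='D', prepend. Next row=LF[1]=2
  step 4: row=2, L[2]='b', prepend. Next row=LF[2]=4
  step 5: row=4, L[4]='D', prepend. Next row=LF[4]=3
Reversed output: DbDA$

Answer: DbDA$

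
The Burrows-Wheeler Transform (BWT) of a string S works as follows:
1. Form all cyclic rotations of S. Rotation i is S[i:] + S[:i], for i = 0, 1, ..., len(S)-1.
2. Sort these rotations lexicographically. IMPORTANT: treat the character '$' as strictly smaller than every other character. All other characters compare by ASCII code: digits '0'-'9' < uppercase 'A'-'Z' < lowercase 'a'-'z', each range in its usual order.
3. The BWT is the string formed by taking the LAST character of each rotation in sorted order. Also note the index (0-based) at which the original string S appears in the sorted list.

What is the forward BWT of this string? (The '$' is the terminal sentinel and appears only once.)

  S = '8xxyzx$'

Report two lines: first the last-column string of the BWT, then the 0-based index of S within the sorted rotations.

Answer: x$z8xxy
1

Derivation:
All 7 rotations (rotation i = S[i:]+S[:i]):
  rot[0] = 8xxyzx$
  rot[1] = xxyzx$8
  rot[2] = xyzx$8x
  rot[3] = yzx$8xx
  rot[4] = zx$8xxy
  rot[5] = x$8xxyz
  rot[6] = $8xxyzx
Sorted (with $ < everything):
  sorted[0] = $8xxyzx  (last char: 'x')
  sorted[1] = 8xxyzx$  (last char: '$')
  sorted[2] = x$8xxyz  (last char: 'z')
  sorted[3] = xxyzx$8  (last char: '8')
  sorted[4] = xyzx$8x  (last char: 'x')
  sorted[5] = yzx$8xx  (last char: 'x')
  sorted[6] = zx$8xxy  (last char: 'y')
Last column: x$z8xxy
Original string S is at sorted index 1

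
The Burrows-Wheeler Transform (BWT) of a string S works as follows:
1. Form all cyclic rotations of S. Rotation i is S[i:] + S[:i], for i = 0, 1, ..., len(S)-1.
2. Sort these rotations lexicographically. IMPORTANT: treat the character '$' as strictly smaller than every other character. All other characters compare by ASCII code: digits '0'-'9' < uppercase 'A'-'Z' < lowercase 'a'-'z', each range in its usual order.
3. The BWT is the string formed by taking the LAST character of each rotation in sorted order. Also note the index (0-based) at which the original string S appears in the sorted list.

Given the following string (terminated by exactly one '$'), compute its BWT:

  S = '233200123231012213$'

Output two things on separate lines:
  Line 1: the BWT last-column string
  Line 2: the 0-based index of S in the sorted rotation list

Answer: 3210300232131$12322
13

Derivation:
All 19 rotations (rotation i = S[i:]+S[:i]):
  rot[0] = 233200123231012213$
  rot[1] = 33200123231012213$2
  rot[2] = 3200123231012213$23
  rot[3] = 200123231012213$233
  rot[4] = 00123231012213$2332
  rot[5] = 0123231012213$23320
  rot[6] = 123231012213$233200
  rot[7] = 23231012213$2332001
  rot[8] = 3231012213$23320012
  rot[9] = 231012213$233200123
  rot[10] = 31012213$2332001232
  rot[11] = 1012213$23320012323
  rot[12] = 012213$233200123231
  rot[13] = 12213$2332001232310
  rot[14] = 2213$23320012323101
  rot[15] = 213$233200123231012
  rot[16] = 13$2332001232310122
  rot[17] = 3$23320012323101221
  rot[18] = $233200123231012213
Sorted (with $ < everything):
  sorted[0] = $233200123231012213  (last char: '3')
  sorted[1] = 00123231012213$2332  (last char: '2')
  sorted[2] = 012213$233200123231  (last char: '1')
  sorted[3] = 0123231012213$23320  (last char: '0')
  sorted[4] = 1012213$23320012323  (last char: '3')
  sorted[5] = 12213$2332001232310  (last char: '0')
  sorted[6] = 123231012213$233200  (last char: '0')
  sorted[7] = 13$2332001232310122  (last char: '2')
  sorted[8] = 200123231012213$233  (last char: '3')
  sorted[9] = 213$233200123231012  (last char: '2')
  sorted[10] = 2213$23320012323101  (last char: '1')
  sorted[11] = 231012213$233200123  (last char: '3')
  sorted[12] = 23231012213$2332001  (last char: '1')
  sorted[13] = 233200123231012213$  (last char: '$')
  sorted[14] = 3$23320012323101221  (last char: '1')
  sorted[15] = 31012213$2332001232  (last char: '2')
  sorted[16] = 3200123231012213$23  (last char: '3')
  sorted[17] = 3231012213$23320012  (last char: '2')
  sorted[18] = 33200123231012213$2  (last char: '2')
Last column: 3210300232131$12322
Original string S is at sorted index 13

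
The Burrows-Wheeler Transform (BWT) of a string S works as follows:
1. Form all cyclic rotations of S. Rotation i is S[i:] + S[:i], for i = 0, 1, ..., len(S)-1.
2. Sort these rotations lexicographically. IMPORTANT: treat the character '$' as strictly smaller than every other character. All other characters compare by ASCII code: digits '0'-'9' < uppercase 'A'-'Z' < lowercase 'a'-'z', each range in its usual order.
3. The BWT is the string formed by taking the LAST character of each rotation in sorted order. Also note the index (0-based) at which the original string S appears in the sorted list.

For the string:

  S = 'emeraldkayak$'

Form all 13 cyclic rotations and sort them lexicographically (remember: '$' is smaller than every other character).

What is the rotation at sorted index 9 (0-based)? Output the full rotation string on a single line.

All 13 rotations (rotation i = S[i:]+S[:i]):
  rot[0] = emeraldkayak$
  rot[1] = meraldkayak$e
  rot[2] = eraldkayak$em
  rot[3] = raldkayak$eme
  rot[4] = aldkayak$emer
  rot[5] = ldkayak$emera
  rot[6] = dkayak$emeral
  rot[7] = kayak$emerald
  rot[8] = ayak$emeraldk
  rot[9] = yak$emeraldka
  rot[10] = ak$emeraldkay
  rot[11] = k$emeraldkaya
  rot[12] = $emeraldkayak
Sorted (with $ < everything):
  sorted[0] = $emeraldkayak
  sorted[1] = ak$emeraldkay
  sorted[2] = aldkayak$emer
  sorted[3] = ayak$emeraldk
  sorted[4] = dkayak$emeral
  sorted[5] = emeraldkayak$
  sorted[6] = eraldkayak$em
  sorted[7] = k$emeraldkaya
  sorted[8] = kayak$emerald
  sorted[9] = ldkayak$emera
  sorted[10] = meraldkayak$e
  sorted[11] = raldkayak$eme
  sorted[12] = yak$emeraldka
sorted[9] = ldkayak$emera

Answer: ldkayak$emera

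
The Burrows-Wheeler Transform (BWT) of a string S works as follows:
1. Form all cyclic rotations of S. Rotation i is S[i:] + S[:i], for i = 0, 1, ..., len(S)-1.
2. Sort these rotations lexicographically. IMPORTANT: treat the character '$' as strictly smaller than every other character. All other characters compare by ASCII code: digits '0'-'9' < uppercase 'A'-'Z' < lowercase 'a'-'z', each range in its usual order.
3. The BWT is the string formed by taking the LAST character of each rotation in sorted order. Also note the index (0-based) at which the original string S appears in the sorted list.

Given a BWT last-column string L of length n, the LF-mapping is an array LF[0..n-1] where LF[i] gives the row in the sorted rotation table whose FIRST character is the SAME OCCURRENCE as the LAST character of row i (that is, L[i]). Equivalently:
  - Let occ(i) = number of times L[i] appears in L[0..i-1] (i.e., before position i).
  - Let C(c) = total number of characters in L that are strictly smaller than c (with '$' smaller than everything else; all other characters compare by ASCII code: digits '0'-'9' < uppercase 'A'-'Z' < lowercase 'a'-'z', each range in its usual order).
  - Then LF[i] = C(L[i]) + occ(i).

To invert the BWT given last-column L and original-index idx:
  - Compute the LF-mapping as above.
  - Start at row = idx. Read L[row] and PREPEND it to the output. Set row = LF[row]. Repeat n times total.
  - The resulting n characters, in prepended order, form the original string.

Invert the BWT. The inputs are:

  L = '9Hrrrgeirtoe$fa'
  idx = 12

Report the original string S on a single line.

Answer: refrigeratorH9$

Derivation:
LF mapping: 1 2 10 11 12 7 4 8 13 14 9 5 0 6 3
Walk LF starting at row 12, prepending L[row]:
  step 1: row=12, L[12]='$', prepend. Next row=LF[12]=0
  step 2: row=0, L[0]='9', prepend. Next row=LF[0]=1
  step 3: row=1, L[1]='H', prepend. Next row=LF[1]=2
  step 4: row=2, L[2]='r', prepend. Next row=LF[2]=10
  step 5: row=10, L[10]='o', prepend. Next row=LF[10]=9
  step 6: row=9, L[9]='t', prepend. Next row=LF[9]=14
  step 7: row=14, L[14]='a', prepend. Next row=LF[14]=3
  step 8: row=3, L[3]='r', prepend. Next row=LF[3]=11
  step 9: row=11, L[11]='e', prepend. Next row=LF[11]=5
  step 10: row=5, L[5]='g', prepend. Next row=LF[5]=7
  step 11: row=7, L[7]='i', prepend. Next row=LF[7]=8
  step 12: row=8, L[8]='r', prepend. Next row=LF[8]=13
  step 13: row=13, L[13]='f', prepend. Next row=LF[13]=6
  step 14: row=6, L[6]='e', prepend. Next row=LF[6]=4
  step 15: row=4, L[4]='r', prepend. Next row=LF[4]=12
Reversed output: refrigeratorH9$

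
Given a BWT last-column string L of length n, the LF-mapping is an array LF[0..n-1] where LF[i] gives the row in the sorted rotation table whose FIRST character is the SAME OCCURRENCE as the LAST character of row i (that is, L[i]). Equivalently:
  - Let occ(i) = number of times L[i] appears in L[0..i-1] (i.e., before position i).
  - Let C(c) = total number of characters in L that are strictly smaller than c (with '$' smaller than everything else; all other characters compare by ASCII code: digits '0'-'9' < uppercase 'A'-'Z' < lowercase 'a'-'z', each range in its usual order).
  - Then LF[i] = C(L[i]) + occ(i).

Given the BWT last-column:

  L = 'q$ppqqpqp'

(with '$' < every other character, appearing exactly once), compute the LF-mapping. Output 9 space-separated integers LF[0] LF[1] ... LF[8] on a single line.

Char counts: '$':1, 'p':4, 'q':4
C (first-col start): C('$')=0, C('p')=1, C('q')=5
L[0]='q': occ=0, LF[0]=C('q')+0=5+0=5
L[1]='$': occ=0, LF[1]=C('$')+0=0+0=0
L[2]='p': occ=0, LF[2]=C('p')+0=1+0=1
L[3]='p': occ=1, LF[3]=C('p')+1=1+1=2
L[4]='q': occ=1, LF[4]=C('q')+1=5+1=6
L[5]='q': occ=2, LF[5]=C('q')+2=5+2=7
L[6]='p': occ=2, LF[6]=C('p')+2=1+2=3
L[7]='q': occ=3, LF[7]=C('q')+3=5+3=8
L[8]='p': occ=3, LF[8]=C('p')+3=1+3=4

Answer: 5 0 1 2 6 7 3 8 4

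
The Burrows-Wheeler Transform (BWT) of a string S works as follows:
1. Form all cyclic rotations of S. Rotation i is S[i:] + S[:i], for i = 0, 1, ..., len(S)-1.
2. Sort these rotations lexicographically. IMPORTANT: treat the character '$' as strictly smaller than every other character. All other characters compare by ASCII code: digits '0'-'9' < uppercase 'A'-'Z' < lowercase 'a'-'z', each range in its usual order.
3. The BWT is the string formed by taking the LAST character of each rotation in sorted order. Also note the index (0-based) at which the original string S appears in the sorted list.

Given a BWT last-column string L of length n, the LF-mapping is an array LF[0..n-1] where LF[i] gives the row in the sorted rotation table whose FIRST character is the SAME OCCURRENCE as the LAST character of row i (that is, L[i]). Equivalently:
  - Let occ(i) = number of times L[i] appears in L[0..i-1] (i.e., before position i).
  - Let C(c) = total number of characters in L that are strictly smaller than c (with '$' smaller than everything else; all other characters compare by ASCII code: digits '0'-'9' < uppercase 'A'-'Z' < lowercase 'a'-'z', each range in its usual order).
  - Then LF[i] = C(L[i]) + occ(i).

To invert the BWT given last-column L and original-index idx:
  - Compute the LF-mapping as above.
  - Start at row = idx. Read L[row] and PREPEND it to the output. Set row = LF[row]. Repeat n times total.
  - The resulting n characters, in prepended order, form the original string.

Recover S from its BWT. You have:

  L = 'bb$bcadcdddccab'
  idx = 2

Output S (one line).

LF mapping: 3 4 0 5 7 1 11 8 12 13 14 9 10 2 6
Walk LF starting at row 2, prepending L[row]:
  step 1: row=2, L[2]='$', prepend. Next row=LF[2]=0
  step 2: row=0, L[0]='b', prepend. Next row=LF[0]=3
  step 3: row=3, L[3]='b', prepend. Next row=LF[3]=5
  step 4: row=5, L[5]='a', prepend. Next row=LF[5]=1
  step 5: row=1, L[1]='b', prepend. Next row=LF[1]=4
  step 6: row=4, L[4]='c', prepend. Next row=LF[4]=7
  step 7: row=7, L[7]='c', prepend. Next row=LF[7]=8
  step 8: row=8, L[8]='d', prepend. Next row=LF[8]=12
  step 9: row=12, L[12]='c', prepend. Next row=LF[12]=10
  step 10: row=10, L[10]='d', prepend. Next row=LF[10]=14
  step 11: row=14, L[14]='b', prepend. Next row=LF[14]=6
  step 12: row=6, L[6]='d', prepend. Next row=LF[6]=11
  step 13: row=11, L[11]='c', prepend. Next row=LF[11]=9
  step 14: row=9, L[9]='d', prepend. Next row=LF[9]=13
  step 15: row=13, L[13]='a', prepend. Next row=LF[13]=2
Reversed output: adcdbdcdccbabb$

Answer: adcdbdcdccbabb$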